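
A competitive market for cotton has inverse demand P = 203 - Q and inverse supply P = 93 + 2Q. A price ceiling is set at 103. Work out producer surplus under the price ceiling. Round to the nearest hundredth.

25.00

Without the control, 203 - Q = 93 + 2Q so Q* = 36.6667 and P* = 166.3333.
At P = 103, sellers supply (103 - 93)/2 = 5 while buyers want more, so the quantity traded is 5 at price 103.
PS is the triangle above supply below 103: (1/2)(5)(103 - 93) = 25.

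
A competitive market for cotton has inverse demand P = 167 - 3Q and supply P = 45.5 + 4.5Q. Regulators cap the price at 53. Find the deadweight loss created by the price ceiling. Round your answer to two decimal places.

Without the control, 167 - 3Q = 45.5 + 4.5Q so Q* = 16.2 and P* = 118.4.
At P = 53, sellers supply (53 - 45.5)/4.5 = 1.6667 while buyers want more, so the quantity traded is 1.6667 at price 53.
The lost-trades triangle has base Q* - 1.6667 = 14.5333 and height equal to the gap between the curves at Q = 1.6667, which is 162 - 53 = 109. DWL = (1/2)(14.5333)(109) = 792.0667.

792.07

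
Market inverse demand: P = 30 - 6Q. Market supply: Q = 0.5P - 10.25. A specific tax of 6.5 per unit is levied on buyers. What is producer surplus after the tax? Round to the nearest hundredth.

0.14

Rewriting supply in inverse form: P = 20.5 + 2Q.
Pre-tax equilibrium: 30 - 6Q = 20.5 + 2Q gives Q* = 1.1875, P* = 22.875.
A tax on buyers shifts demand down by 6.5: (30 - 6.5) - 6Q = 20.5 + 2Q, so Q_t = 0.375. Buyers pay P_b = 27.75; sellers receive P_s = P_b - 6.5 = 21.25.
PS = (1/2)(Q_t)(P_s - 20.5) = (1/2)(0.375)(0.75) = 0.1406.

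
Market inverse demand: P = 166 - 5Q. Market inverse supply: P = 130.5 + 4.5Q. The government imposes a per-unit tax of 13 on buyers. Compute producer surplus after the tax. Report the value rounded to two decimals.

Without the tax, 166 - 5Q = 130.5 + 4.5Q so Q* = 3.7368 and P* = 147.3158.
A tax on buyers shifts demand down by 13: (166 - 13) - 5Q = 130.5 + 4.5Q, so Q_t = 2.3684. Buyers pay P_b = 154.1579; sellers receive P_s = P_b - 13 = 141.1579.
PS = (1/2)(Q_t)(P_s - 130.5) = (1/2)(2.3684)(10.6579) = 12.6212.

12.62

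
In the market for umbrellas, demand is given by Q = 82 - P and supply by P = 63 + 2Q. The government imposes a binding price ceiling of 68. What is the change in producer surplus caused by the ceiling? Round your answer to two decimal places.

Rewriting demand in inverse form: P = 82 - Q.
Free-market equilibrium: 82 - Q = 63 + 2Q gives Q* = 6.3333, P* = 75.6667.
At P = 68, sellers supply (68 - 63)/2 = 2.5 while buyers want more, so the quantity traded is 2.5 at price 68.
PS goes from (1/2)(6.3333)(12.6667) = 40.1111 to 6.25 (computed as (68 - 63)(2.5) - (1/2)(2)(2.5)^2), a change of -33.8611.

-33.86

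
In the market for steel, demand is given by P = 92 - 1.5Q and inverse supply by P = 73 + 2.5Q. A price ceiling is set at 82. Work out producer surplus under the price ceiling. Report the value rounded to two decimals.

16.20

Free-market equilibrium: 92 - 1.5Q = 73 + 2.5Q gives Q* = 4.75, P* = 84.875.
At P = 82, sellers supply (82 - 73)/2.5 = 3.6 while buyers want more, so the quantity traded is 3.6 at price 82.
PS is the triangle above supply below 82: (1/2)(3.6)(82 - 73) = 16.2.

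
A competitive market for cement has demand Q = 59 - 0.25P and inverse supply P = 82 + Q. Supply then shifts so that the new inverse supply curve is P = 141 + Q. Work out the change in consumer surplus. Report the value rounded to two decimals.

Rewriting demand in inverse form: P = 236 - 4Q.
Initial equilibrium: Q_0 = 30.8, P_0 = 112.8; CS_0 = (1/2)(30.8)(123.2) = 1897.28, PS_0 = (1/2)(30.8)(30.8) = 474.32.
New equilibrium: 236 - 4Q = 141 + Q gives Q_1 = 19, P_1 = 160; CS_1 = 722, PS_1 = 180.5.
Change in consumer surplus = 722 - 1897.28 = -1175.28.

-1175.28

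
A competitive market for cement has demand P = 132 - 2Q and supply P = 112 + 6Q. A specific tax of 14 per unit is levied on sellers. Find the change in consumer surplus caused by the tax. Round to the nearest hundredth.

-5.69

Pre-tax equilibrium: 132 - 2Q = 112 + 6Q gives Q* = 2.5, P* = 127.
With the tax, sellers need 14 more per unit: 132 - 2Q = 112 + 6Q + 14, so Q_t = 0.75. Buyers pay P_b = 130.5; sellers receive P_s = P_b - 14 = 116.5.
CS falls from (1/2)(2.5)(5) = 6.25 to (1/2)(0.75)(1.5) = 0.5625, a change of -5.6875.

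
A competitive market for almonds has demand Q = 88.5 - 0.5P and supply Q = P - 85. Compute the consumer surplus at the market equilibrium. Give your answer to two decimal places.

940.44

Rewriting demand in inverse form: P = 177 - 2Q.
Rewriting supply in inverse form: P = 85 + Q.
Set 177 - 2Q = 85 + Q, which gives 92 = 3Q, so Q* = 30.6667 and P* = 177 - 2(30.6667) = 115.6667.
CS is the area between the demand curve and P* from 0 to Q*: (1/2)(30.6667)(61.3333) = 940.4444.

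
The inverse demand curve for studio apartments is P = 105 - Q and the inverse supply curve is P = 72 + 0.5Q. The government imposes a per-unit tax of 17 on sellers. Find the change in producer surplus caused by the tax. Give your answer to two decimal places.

Without the tax, 105 - Q = 72 + 0.5Q so Q* = 22 and P* = 83.
A tax on sellers shifts supply up by 17: 105 - Q = 72 + 0.5Q + 17, so Q_t = 10.6667. Buyers pay P_b = 94.3333; sellers receive P_s = P_b - 17 = 77.3333.
Producers lose the trapezoid between P_s and P* out to Q_t plus the triangle from Q_t to Q*: change in PS = 28.4444 - 121 = -92.5556.

-92.56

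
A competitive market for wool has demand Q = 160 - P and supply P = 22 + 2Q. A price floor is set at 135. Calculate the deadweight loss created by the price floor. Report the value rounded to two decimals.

Rewriting demand in inverse form: P = 160 - Q.
Free-market equilibrium: 160 - Q = 22 + 2Q gives Q* = 46, P* = 114.
At P = 135, buyers demand (160 - 135)/1 = 25 while sellers would supply more, so the quantity traded is 25 at price 135.
The lost-trades triangle has base Q* - 25 = 21 and height equal to the gap between the curves at Q = 25, which is 135 - 72 = 63. DWL = (1/2)(21)(63) = 661.5.

661.50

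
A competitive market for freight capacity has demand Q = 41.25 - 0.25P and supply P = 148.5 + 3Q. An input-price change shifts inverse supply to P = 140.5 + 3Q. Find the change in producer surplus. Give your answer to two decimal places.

Rewriting demand in inverse form: P = 165 - 4Q.
Initial equilibrium: Q_0 = 2.3571, P_0 = 155.5714; CS_0 = (1/2)(2.3571)(9.4286) = 11.1122, PS_0 = (1/2)(2.3571)(7.0714) = 8.3342.
New equilibrium: 165 - 4Q = 140.5 + 3Q gives Q_1 = 3.5, P_1 = 151; CS_1 = 24.5, PS_1 = 18.375.
Change in producer surplus = 18.375 - 8.3342 = 10.0408.

10.04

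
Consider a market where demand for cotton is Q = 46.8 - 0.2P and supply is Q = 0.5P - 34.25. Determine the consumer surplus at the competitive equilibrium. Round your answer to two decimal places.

1397.46

Rewriting demand in inverse form: P = 234 - 5Q.
Rewriting supply in inverse form: P = 68.5 + 2Q.
Equilibrium: 234 - 5Q = 68.5 + 2Q, so Q* = 23.6429 and P* = 115.7857.
CS is the area between the demand curve and P* from 0 to Q*: (1/2)(23.6429)(118.2143) = 1397.4617.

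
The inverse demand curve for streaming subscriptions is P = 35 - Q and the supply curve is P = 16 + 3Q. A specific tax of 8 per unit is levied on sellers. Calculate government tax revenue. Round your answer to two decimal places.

Without the tax, 35 - Q = 16 + 3Q so Q* = 4.75 and P* = 30.25.
A tax on sellers shifts supply up by 8: 35 - Q = 16 + 3Q + 8, so Q_t = 2.75. Buyers pay P_b = 32.25; sellers receive P_s = P_b - 8 = 24.25.
Tax revenue = t x Q_t = 8 x 2.75 = 22.

22.00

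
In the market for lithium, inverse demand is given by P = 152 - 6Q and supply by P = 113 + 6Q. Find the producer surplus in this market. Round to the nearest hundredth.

Set 152 - 6Q = 113 + 6Q, which gives 39 = 12Q, so Q* = 3.25 and P* = 152 - 6(3.25) = 132.5.
The supply curve's price intercept is 113, so PS = (1/2)(Q*)(P* - 113) = (1/2)(3.25)(19.5) = 31.6875.

31.69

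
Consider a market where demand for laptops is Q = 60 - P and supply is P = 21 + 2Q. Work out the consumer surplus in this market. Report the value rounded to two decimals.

Rewriting demand in inverse form: P = 60 - Q.
Set 60 - Q = 21 + 2Q, which gives 39 = 3Q, so Q* = 13 and P* = 60 - (13) = 47.
The demand choke price is 60, so CS = (1/2)(Q*)(60 - P*) = (1/2)(13)(13) = 84.5.

84.50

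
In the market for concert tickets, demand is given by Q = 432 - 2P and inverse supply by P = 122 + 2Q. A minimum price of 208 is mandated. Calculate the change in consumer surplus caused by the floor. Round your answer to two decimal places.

Rewriting demand in inverse form: P = 216 - 0.5Q.
Without the control, 216 - 0.5Q = 122 + 2Q so Q* = 37.6 and P* = 197.2.
At P = 208, buyers demand (216 - 208)/0.5 = 16 while sellers would supply more, so the quantity traded is 16 at price 208.
CS goes from (1/2)(37.6)(18.8) = 353.44 to 64 (computed as (216 - 208)(16) - (1/2)(0.5)(16)^2), a change of -289.44.

-289.44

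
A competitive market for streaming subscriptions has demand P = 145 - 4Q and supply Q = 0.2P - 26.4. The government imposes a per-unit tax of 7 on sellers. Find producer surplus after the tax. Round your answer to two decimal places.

1.11

Rewriting supply in inverse form: P = 132 + 5Q.
Pre-tax equilibrium: 145 - 4Q = 132 + 5Q gives Q* = 1.4444, P* = 139.2222.
A tax on sellers shifts supply up by 7: 145 - 4Q = 132 + 5Q + 7, so Q_t = 0.6667. Buyers pay P_b = 142.3333; sellers receive P_s = P_b - 7 = 135.3333.
Producer surplus is the triangle above supply below P_s: (1/2)(0.6667)(135.3333 - 132) = 1.1111.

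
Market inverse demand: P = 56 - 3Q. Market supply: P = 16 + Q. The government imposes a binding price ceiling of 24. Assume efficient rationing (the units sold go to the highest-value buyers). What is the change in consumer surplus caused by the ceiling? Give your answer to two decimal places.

Free-market equilibrium: 56 - 3Q = 16 + Q gives Q* = 10, P* = 26.
At the ceiling price 24, quantity supplied is (24 - 16)/1 = 8; supply is the short side, so Q = 8 trades at P = 24.
CS goes from (1/2)(10)(30) = 150 to 160 (computed as (56 - 24)(8) - (1/2)(3)(8)^2), a change of 10.

10.00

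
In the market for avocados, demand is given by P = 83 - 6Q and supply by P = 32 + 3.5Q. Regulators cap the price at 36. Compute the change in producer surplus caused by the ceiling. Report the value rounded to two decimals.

-48.15

Without the control, 83 - 6Q = 32 + 3.5Q so Q* = 5.3684 and P* = 50.7895.
At P = 36, sellers supply (36 - 32)/3.5 = 1.1429 while buyers want more, so the quantity traded is 1.1429 at price 36.
PS goes from (1/2)(5.3684)(18.7895) = 50.4349 to 2.2857 (computed as (36 - 32)(1.1429) - (1/2)(3.5)(1.1429)^2), a change of -48.1492.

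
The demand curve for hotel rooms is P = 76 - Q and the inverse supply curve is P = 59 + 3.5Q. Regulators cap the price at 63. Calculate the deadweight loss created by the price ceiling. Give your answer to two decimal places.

Without the control, 76 - Q = 59 + 3.5Q so Q* = 3.7778 and P* = 72.2222.
At P = 63, sellers supply (63 - 59)/3.5 = 1.1429 while buyers want more, so the quantity traded is 1.1429 at price 63.
The lost-trades triangle has base Q* - 1.1429 = 2.6349 and height equal to the gap between the curves at Q = 1.1429, which is 74.8571 - 63 = 11.8571. DWL = (1/2)(2.6349)(11.8571) = 15.6213.

15.62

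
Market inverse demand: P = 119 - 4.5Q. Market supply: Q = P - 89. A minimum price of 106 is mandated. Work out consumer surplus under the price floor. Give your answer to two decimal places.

18.78

Rewriting supply in inverse form: P = 89 + Q.
Without the control, 119 - 4.5Q = 89 + Q so Q* = 5.4545 and P* = 94.4545.
At P = 106, buyers demand (119 - 106)/4.5 = 2.8889 while sellers would supply more, so the quantity traded is 2.8889 at price 106.
CS is the triangle under demand above 106: (1/2)(2.8889)(119 - 106) = 18.7778.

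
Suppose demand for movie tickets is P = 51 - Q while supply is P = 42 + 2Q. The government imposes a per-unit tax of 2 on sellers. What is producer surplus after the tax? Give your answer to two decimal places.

Pre-tax equilibrium: 51 - Q = 42 + 2Q gives Q* = 3, P* = 48.
A tax on sellers shifts supply up by 2: 51 - Q = 42 + 2Q + 2, so Q_t = 2.3333. Buyers pay P_b = 48.6667; sellers receive P_s = P_b - 2 = 46.6667.
PS = (1/2)(Q_t)(P_s - 42) = (1/2)(2.3333)(4.6667) = 5.4444.

5.44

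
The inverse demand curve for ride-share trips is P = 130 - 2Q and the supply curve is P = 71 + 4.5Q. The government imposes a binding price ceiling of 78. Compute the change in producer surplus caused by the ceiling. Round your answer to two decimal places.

-179.93

Without the control, 130 - 2Q = 71 + 4.5Q so Q* = 9.0769 and P* = 111.8462.
At P = 78, sellers supply (78 - 71)/4.5 = 1.5556 while buyers want more, so the quantity traded is 1.5556 at price 78.
PS goes from (1/2)(9.0769)(40.8462) = 185.3787 to 5.4444 (computed as (78 - 71)(1.5556) - (1/2)(4.5)(1.5556)^2), a change of -179.9343.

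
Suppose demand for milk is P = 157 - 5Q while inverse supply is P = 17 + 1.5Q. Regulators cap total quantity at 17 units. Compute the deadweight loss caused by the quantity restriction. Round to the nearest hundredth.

66.94

Unrestricted equilibrium: Q* = (157 - 17)/(5 + 1.5) = 21.5385.
At Q = 17 the demand price is 157 - 5(17) = 72 and the supply price is 17 + 1.5(17) = 42.5.
Deadweight loss is the triangle between the curves from 17 to 21.5385: (1/2)(72 - 42.5)(21.5385 - 17) = 66.9423.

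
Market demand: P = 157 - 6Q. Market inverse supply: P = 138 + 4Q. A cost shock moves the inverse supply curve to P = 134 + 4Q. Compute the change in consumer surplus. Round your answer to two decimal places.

Initial equilibrium: Q_0 = 1.9, P_0 = 145.6; CS_0 = (1/2)(1.9)(11.4) = 10.83, PS_0 = (1/2)(1.9)(7.6) = 7.22.
New equilibrium: 157 - 6Q = 134 + 4Q gives Q_1 = 2.3, P_1 = 143.2; CS_1 = 15.87, PS_1 = 10.58.
Change in consumer surplus = 15.87 - 10.83 = 5.04.

5.04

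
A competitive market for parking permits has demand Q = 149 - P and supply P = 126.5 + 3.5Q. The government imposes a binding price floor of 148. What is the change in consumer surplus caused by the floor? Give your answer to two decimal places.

Rewriting demand in inverse form: P = 149 - Q.
Without the control, 149 - Q = 126.5 + 3.5Q so Q* = 5 and P* = 144.
At the floor price 148, quantity demanded is (149 - 148)/1 = 1; demand is the short side, so Q = 1 trades at P = 148.
CS goes from (1/2)(5)(5) = 12.5 to 0.5 (computed as (149 - 148)(1) - (1/2)(1)(1)^2), a change of -12.

-12.00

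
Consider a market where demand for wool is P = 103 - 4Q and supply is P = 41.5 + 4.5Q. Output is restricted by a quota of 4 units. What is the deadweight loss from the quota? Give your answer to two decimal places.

Unrestricted equilibrium: Q* = (103 - 41.5)/(4 + 4.5) = 7.2353.
At Q = 4 the demand price is 103 - 4(4) = 87 and the supply price is 41.5 + 4.5(4) = 59.5.
DWL = (1/2)(gap between curves at 4) x (Q* - 4) = (1/2)(27.5)(3.2353) = 44.4853.

44.49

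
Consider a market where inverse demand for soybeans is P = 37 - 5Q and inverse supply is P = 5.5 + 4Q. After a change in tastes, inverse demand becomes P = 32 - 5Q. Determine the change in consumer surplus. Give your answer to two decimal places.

-8.95

Initial equilibrium: Q_0 = 3.5, P_0 = 19.5; CS_0 = (1/2)(3.5)(17.5) = 30.625, PS_0 = (1/2)(3.5)(14) = 24.5.
New equilibrium: 32 - 5Q = 5.5 + 4Q gives Q_1 = 2.9444, P_1 = 17.2778; CS_1 = 21.6744, PS_1 = 17.3395.
Change in consumer surplus = 21.6744 - 30.625 = -8.9506.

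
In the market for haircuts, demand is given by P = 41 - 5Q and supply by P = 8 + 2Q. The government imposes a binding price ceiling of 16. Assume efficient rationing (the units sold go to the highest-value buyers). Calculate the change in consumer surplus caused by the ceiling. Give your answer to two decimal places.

4.44

Without the control, 41 - 5Q = 8 + 2Q so Q* = 4.7143 and P* = 17.4286.
At the ceiling price 16, quantity supplied is (16 - 8)/2 = 4; supply is the short side, so Q = 4 trades at P = 16.
CS goes from (1/2)(4.7143)(23.5714) = 55.5612 to 60 (computed as (41 - 16)(4) - (1/2)(5)(4)^2), a change of 4.4388.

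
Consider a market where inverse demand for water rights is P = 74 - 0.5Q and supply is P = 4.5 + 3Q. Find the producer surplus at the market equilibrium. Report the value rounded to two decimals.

Equilibrium: 74 - 0.5Q = 4.5 + 3Q, so Q* = 19.8571 and P* = 64.0714.
The supply curve's price intercept is 4.5, so PS = (1/2)(Q*)(P* - 4.5) = (1/2)(19.8571)(59.5714) = 591.4592.

591.46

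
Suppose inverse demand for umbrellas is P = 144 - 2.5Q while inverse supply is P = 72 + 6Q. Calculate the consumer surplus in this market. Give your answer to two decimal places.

89.69

Setting demand equal to supply, 72 = 8.5Q, so Q* = 8.4706 and P* = 122.8235.
Consumer surplus is the triangle under demand above P*: (1/2)(8.4706)(144 - 122.8235) = (1/2)(8.4706)(21.1765) = 89.6886.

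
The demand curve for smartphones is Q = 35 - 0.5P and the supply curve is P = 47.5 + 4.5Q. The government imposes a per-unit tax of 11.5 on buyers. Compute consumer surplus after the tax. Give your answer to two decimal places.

Rewriting demand in inverse form: P = 70 - 2Q.
Without the tax, 70 - 2Q = 47.5 + 4.5Q so Q* = 3.4615 and P* = 63.0769.
A tax on buyers shifts demand down by 11.5: (70 - 11.5) - 2Q = 47.5 + 4.5Q, so Q_t = 1.6923. Buyers pay P_b = 66.6154; sellers receive P_s = P_b - 11.5 = 55.1154.
CS = (1/2)(Q_t)(70 - P_b) = (1/2)(1.6923)(3.3846) = 2.8639.

2.86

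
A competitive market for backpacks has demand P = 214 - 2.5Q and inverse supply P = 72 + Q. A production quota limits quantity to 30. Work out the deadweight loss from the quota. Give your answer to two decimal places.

195.57

Without the quota, 214 - 2.5Q = 72 + Q gives Q* = 40.5714.
At Q = 30 the demand price is 214 - 2.5(30) = 139 and the supply price is 72 + (30) = 102.
DWL = (1/2)(gap between curves at 30) x (Q* - 30) = (1/2)(37)(10.5714) = 195.5714.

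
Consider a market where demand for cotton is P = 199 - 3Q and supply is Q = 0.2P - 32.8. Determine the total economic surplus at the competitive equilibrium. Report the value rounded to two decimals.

76.56

Rewriting supply in inverse form: P = 164 + 5Q.
Set 199 - 3Q = 164 + 5Q, which gives 35 = 8Q, so Q* = 4.375 and P* = 199 - 3(4.375) = 185.875.
Total surplus is the full triangle between the curves from 0 to Q*: (1/2)(4.375)(199 - 164) = 76.5625.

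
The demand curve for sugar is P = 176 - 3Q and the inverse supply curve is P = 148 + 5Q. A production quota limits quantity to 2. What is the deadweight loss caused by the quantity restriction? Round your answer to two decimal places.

Without the quota, 176 - 3Q = 148 + 5Q gives Q* = 3.5.
At Q = 2 the demand price is 176 - 3(2) = 170 and the supply price is 148 + 5(2) = 158.
DWL = (1/2)(gap between curves at 2) x (Q* - 2) = (1/2)(12)(1.5) = 9.

9.00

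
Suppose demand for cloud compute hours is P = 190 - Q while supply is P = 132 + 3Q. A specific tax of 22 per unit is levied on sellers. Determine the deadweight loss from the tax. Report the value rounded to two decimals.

60.50

Without the tax, 190 - Q = 132 + 3Q so Q* = 14.5 and P* = 175.5.
With the tax, sellers need 22 more per unit: 190 - Q = 132 + 3Q + 22, so Q_t = 9. Buyers pay P_b = 181; sellers receive P_s = P_b - 22 = 159.
Deadweight loss is the triangle between the curves from Q_t to Q*: (1/2)(14.5 - 9)(22) = 60.5.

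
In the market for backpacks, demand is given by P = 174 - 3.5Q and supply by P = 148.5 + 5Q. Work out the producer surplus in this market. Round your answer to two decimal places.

22.50

Set 174 - 3.5Q = 148.5 + 5Q, which gives 25.5 = 8.5Q, so Q* = 3 and P* = 174 - 3.5(3) = 163.5.
The supply curve's price intercept is 148.5, so PS = (1/2)(Q*)(P* - 148.5) = (1/2)(3)(15) = 22.5.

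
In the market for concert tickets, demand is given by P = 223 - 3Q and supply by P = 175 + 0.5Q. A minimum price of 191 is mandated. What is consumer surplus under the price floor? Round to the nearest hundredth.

170.67

Free-market equilibrium: 223 - 3Q = 175 + 0.5Q gives Q* = 13.7143, P* = 181.8571.
At P = 191, buyers demand (223 - 191)/3 = 10.6667 while sellers would supply more, so the quantity traded is 10.6667 at price 191.
CS is the triangle under demand above 191: (1/2)(10.6667)(223 - 191) = 170.6667.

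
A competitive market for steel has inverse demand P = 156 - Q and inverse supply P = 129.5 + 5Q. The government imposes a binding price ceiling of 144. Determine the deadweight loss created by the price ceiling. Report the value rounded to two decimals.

6.90

Free-market equilibrium: 156 - Q = 129.5 + 5Q gives Q* = 4.4167, P* = 151.5833.
At P = 144, sellers supply (144 - 129.5)/5 = 2.9 while buyers want more, so the quantity traded is 2.9 at price 144.
The lost-trades triangle has base Q* - 2.9 = 1.5167 and height equal to the gap between the curves at Q = 2.9, which is 153.1 - 144 = 9.1. DWL = (1/2)(1.5167)(9.1) = 6.9008.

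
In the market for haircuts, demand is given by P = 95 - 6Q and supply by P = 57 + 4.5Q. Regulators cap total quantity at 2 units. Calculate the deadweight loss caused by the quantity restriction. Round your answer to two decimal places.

13.76

Unrestricted equilibrium: Q* = (95 - 57)/(6 + 4.5) = 3.619.
At Q = 2 the demand price is 95 - 6(2) = 83 and the supply price is 57 + 4.5(2) = 66.
DWL = (1/2)(gap between curves at 2) x (Q* - 2) = (1/2)(17)(1.619) = 13.7619.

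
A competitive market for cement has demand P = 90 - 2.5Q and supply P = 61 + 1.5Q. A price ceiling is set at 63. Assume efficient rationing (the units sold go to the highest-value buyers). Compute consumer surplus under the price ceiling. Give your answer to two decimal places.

33.78

Free-market equilibrium: 90 - 2.5Q = 61 + 1.5Q gives Q* = 7.25, P* = 71.875.
At P = 63, sellers supply (63 - 61)/1.5 = 1.3333 while buyers want more, so the quantity traded is 1.3333 at price 63.
The demand price at Q = 1.3333 is 86.6667. CS is the trapezoid between demand and 63 over [0, 1.3333]: (1/2)[(90 - 63) + (86.6667 - 63)](1.3333) = 33.7778.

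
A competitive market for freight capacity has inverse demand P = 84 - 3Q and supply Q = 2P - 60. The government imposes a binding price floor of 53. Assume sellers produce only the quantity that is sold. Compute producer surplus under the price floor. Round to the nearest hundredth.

Rewriting supply in inverse form: P = 30 + 0.5Q.
Free-market equilibrium: 84 - 3Q = 30 + 0.5Q gives Q* = 15.4286, P* = 37.7143.
At P = 53, buyers demand (84 - 53)/3 = 10.3333 while sellers would supply more, so the quantity traded is 10.3333 at price 53.
The supply price at Q = 10.3333 is 35.1667. PS is the trapezoid between 53 and supply over [0, 10.3333]: (1/2)[(53 - 30) + (53 - 35.1667)](10.3333) = 210.9722.

210.97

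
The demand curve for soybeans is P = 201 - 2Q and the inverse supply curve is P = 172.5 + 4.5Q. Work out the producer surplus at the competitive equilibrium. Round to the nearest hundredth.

Set 201 - 2Q = 172.5 + 4.5Q, which gives 28.5 = 6.5Q, so Q* = 4.3846 and P* = 201 - 2(4.3846) = 192.2308.
Producer surplus is the triangle above supply below P*: (1/2)(4.3846)(192.2308 - 172.5) = (1/2)(4.3846)(19.7308) = 43.2559.

43.26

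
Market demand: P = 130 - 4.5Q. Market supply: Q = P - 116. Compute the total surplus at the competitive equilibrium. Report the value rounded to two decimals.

17.82

Rewriting supply in inverse form: P = 116 + Q.
Set 130 - 4.5Q = 116 + Q, which gives 14 = 5.5Q, so Q* = 2.5455 and P* = 130 - 4.5(2.5455) = 118.5455.
Total surplus is the full triangle between the curves from 0 to Q*: (1/2)(2.5455)(130 - 116) = 17.8182.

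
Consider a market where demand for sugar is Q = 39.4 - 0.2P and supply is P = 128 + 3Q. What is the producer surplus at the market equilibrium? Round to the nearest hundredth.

Rewriting demand in inverse form: P = 197 - 5Q.
Setting demand equal to supply, 69 = 8Q, so Q* = 8.625 and P* = 153.875.
PS is the area between P* and the supply curve from 0 to Q*: (1/2)(8.625)(25.875) = 111.5859.

111.59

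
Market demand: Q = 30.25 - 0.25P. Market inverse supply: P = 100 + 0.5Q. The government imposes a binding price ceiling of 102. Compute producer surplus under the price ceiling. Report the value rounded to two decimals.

4.00

Rewriting demand in inverse form: P = 121 - 4Q.
Without the control, 121 - 4Q = 100 + 0.5Q so Q* = 4.6667 and P* = 102.3333.
At P = 102, sellers supply (102 - 100)/0.5 = 4 while buyers want more, so the quantity traded is 4 at price 102.
PS is the triangle above supply below 102: (1/2)(4)(102 - 100) = 4.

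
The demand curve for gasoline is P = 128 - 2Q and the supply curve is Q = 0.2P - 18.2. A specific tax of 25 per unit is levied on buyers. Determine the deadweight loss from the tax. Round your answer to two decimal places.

Rewriting supply in inverse form: P = 91 + 5Q.
Without the tax, 128 - 2Q = 91 + 5Q so Q* = 5.2857 and P* = 117.4286.
A tax on buyers shifts demand down by 25: (128 - 25) - 2Q = 91 + 5Q, so Q_t = 1.7143. Buyers pay P_b = 124.5714; sellers receive P_s = P_b - 25 = 99.5714.
The welfare triangle lost has base Q* - Q_t = 3.5714 and height t = 25, so DWL = (1/2)(3.5714)(25) = 44.6429.

44.64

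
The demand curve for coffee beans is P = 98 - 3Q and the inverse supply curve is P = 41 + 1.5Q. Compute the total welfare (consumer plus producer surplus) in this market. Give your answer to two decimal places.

361.00

Set 98 - 3Q = 41 + 1.5Q, which gives 57 = 4.5Q, so Q* = 12.6667 and P* = 98 - 3(12.6667) = 60.
CS = (1/2)(12.6667)(38) = 240.6667 and PS = (1/2)(12.6667)(19) = 120.3333, so total surplus = 361.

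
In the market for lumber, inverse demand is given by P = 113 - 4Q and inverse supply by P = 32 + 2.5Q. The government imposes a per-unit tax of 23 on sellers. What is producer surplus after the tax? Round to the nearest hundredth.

Without the tax, 113 - 4Q = 32 + 2.5Q so Q* = 12.4615 and P* = 63.1538.
A tax on sellers shifts supply up by 23: 113 - 4Q = 32 + 2.5Q + 23, so Q_t = 8.9231. Buyers pay P_b = 77.3077; sellers receive P_s = P_b - 23 = 54.3077.
PS = (1/2)(Q_t)(P_s - 32) = (1/2)(8.9231)(22.3077) = 99.5266.

99.53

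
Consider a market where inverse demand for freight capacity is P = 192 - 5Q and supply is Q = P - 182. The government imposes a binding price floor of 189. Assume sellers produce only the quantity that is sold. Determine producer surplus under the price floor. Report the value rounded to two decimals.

4.02

Rewriting supply in inverse form: P = 182 + Q.
Free-market equilibrium: 192 - 5Q = 182 + Q gives Q* = 1.6667, P* = 183.6667.
At the floor price 189, quantity demanded is (192 - 189)/5 = 0.6; demand is the short side, so Q = 0.6 trades at P = 189.
The supply price at Q = 0.6 is 182.6. PS is the trapezoid between 189 and supply over [0, 0.6]: (1/2)[(189 - 182) + (189 - 182.6)](0.6) = 4.02.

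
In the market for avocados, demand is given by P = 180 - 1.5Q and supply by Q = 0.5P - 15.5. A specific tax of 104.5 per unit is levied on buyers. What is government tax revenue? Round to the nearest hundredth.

1328.64

Rewriting supply in inverse form: P = 31 + 2Q.
Without the tax, 180 - 1.5Q = 31 + 2Q so Q* = 42.5714 and P* = 116.1429.
A tax on buyers shifts demand down by 104.5: (180 - 104.5) - 1.5Q = 31 + 2Q, so Q_t = 12.7143. Buyers pay P_b = 160.9286; sellers receive P_s = P_b - 104.5 = 56.4286.
Tax revenue = t x Q_t = 104.5 x 12.7143 = 1328.6429.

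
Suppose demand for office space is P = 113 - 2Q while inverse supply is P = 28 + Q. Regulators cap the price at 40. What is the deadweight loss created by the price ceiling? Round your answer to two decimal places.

Free-market equilibrium: 113 - 2Q = 28 + Q gives Q* = 28.3333, P* = 56.3333.
At the ceiling price 40, quantity supplied is (40 - 28)/1 = 12; supply is the short side, so Q = 12 trades at P = 40.
The lost-trades triangle has base Q* - 12 = 16.3333 and height equal to the gap between the curves at Q = 12, which is 89 - 40 = 49. DWL = (1/2)(16.3333)(49) = 400.1667.

400.17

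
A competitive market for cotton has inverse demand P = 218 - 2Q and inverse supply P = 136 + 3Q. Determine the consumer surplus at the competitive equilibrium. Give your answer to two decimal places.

268.96

Setting demand equal to supply, 82 = 5Q, so Q* = 16.4 and P* = 185.2.
CS is the area between the demand curve and P* from 0 to Q*: (1/2)(16.4)(32.8) = 268.96.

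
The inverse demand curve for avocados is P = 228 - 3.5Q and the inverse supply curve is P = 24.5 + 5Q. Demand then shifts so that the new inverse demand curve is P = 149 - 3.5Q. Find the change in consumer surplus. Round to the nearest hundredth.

Initial equilibrium: Q_0 = 23.9412, P_0 = 144.2059; CS_0 = (1/2)(23.9412)(83.7941) = 1003.0649, PS_0 = (1/2)(23.9412)(119.7059) = 1432.9498.
New equilibrium: 149 - 3.5Q = 24.5 + 5Q gives Q_1 = 14.6471, P_1 = 97.7353; CS_1 = 375.4386, PS_1 = 536.3408.
Change in consumer surplus = 375.4386 - 1003.0649 = -627.6263.

-627.63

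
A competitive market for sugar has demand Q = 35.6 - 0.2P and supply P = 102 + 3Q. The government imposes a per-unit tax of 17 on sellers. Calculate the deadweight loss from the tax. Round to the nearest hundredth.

Rewriting demand in inverse form: P = 178 - 5Q.
Without the tax, 178 - 5Q = 102 + 3Q so Q* = 9.5 and P* = 130.5.
With the tax, sellers need 17 more per unit: 178 - 5Q = 102 + 3Q + 17, so Q_t = 7.375. Buyers pay P_b = 141.125; sellers receive P_s = P_b - 17 = 124.125.
Deadweight loss is the triangle between the curves from Q_t to Q*: (1/2)(9.5 - 7.375)(17) = 18.0625.

18.06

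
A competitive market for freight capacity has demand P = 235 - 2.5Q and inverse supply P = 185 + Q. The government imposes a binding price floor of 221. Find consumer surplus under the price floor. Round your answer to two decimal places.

Without the control, 235 - 2.5Q = 185 + Q so Q* = 14.2857 and P* = 199.2857.
At the floor price 221, quantity demanded is (235 - 221)/2.5 = 5.6; demand is the short side, so Q = 5.6 trades at P = 221.
CS is the triangle under demand above 221: (1/2)(5.6)(235 - 221) = 39.2.

39.20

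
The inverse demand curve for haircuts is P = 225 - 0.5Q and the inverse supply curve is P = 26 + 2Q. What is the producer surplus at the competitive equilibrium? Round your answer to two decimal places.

Setting demand equal to supply, 199 = 2.5Q, so Q* = 79.6 and P* = 185.2.
PS is the area between P* and the supply curve from 0 to Q*: (1/2)(79.6)(159.2) = 6336.16.

6336.16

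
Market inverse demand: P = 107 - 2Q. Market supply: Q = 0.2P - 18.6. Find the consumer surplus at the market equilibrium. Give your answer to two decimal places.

Rewriting supply in inverse form: P = 93 + 5Q.
Setting demand equal to supply, 14 = 7Q, so Q* = 2 and P* = 103.
The demand choke price is 107, so CS = (1/2)(Q*)(107 - P*) = (1/2)(2)(4) = 4.

4.00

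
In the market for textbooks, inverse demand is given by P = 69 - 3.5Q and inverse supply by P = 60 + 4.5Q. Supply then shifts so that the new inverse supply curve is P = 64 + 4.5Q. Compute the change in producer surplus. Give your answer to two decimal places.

-1.97

Initial equilibrium: Q_0 = 1.125, P_0 = 65.0625; CS_0 = (1/2)(1.125)(3.9375) = 2.2148, PS_0 = (1/2)(1.125)(5.0625) = 2.8477.
New equilibrium: 69 - 3.5Q = 64 + 4.5Q gives Q_1 = 0.625, P_1 = 66.8125; CS_1 = 0.6836, PS_1 = 0.8789.
Change in producer surplus = 0.8789 - 2.8477 = -1.9688.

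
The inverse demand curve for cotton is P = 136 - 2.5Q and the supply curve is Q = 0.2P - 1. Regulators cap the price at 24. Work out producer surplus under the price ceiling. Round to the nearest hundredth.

Rewriting supply in inverse form: P = 5 + 5Q.
Free-market equilibrium: 136 - 2.5Q = 5 + 5Q gives Q* = 17.4667, P* = 92.3333.
At the ceiling price 24, quantity supplied is (24 - 5)/5 = 3.8; supply is the short side, so Q = 3.8 trades at P = 24.
PS is the triangle above supply below 24: (1/2)(3.8)(24 - 5) = 36.1.

36.10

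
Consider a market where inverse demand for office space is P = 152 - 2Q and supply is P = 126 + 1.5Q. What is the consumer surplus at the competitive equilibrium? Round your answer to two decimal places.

Set 152 - 2Q = 126 + 1.5Q, which gives 26 = 3.5Q, so Q* = 7.4286 and P* = 152 - 2(7.4286) = 137.1429.
Consumer surplus is the triangle under demand above P*: (1/2)(7.4286)(152 - 137.1429) = (1/2)(7.4286)(14.8571) = 55.1837.

55.18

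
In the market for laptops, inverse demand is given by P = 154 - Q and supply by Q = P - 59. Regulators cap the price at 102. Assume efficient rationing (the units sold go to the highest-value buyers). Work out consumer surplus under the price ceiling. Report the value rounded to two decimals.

Rewriting supply in inverse form: P = 59 + Q.
Without the control, 154 - Q = 59 + Q so Q* = 47.5 and P* = 106.5.
At the ceiling price 102, quantity supplied is (102 - 59)/1 = 43; supply is the short side, so Q = 43 trades at P = 102.
The demand price at Q = 43 is 111. CS is the trapezoid between demand and 102 over [0, 43]: (1/2)[(154 - 102) + (111 - 102)](43) = 1311.5.

1311.50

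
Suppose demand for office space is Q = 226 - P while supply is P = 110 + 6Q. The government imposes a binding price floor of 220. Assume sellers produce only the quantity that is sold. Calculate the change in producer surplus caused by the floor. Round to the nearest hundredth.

Rewriting demand in inverse form: P = 226 - Q.
Without the control, 226 - Q = 110 + 6Q so Q* = 16.5714 and P* = 209.4286.
At P = 220, buyers demand (226 - 220)/1 = 6 while sellers would supply more, so the quantity traded is 6 at price 220.
PS goes from (1/2)(16.5714)(99.4286) = 823.8367 to 552 (computed as (220 - 110)(6) - (1/2)(6)(6)^2), a change of -271.8367.

-271.84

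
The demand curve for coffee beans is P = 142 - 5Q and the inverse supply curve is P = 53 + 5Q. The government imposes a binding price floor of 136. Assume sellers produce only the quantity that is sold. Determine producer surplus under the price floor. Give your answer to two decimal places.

96.00

Without the control, 142 - 5Q = 53 + 5Q so Q* = 8.9 and P* = 97.5.
At the floor price 136, quantity demanded is (142 - 136)/5 = 1.2; demand is the short side, so Q = 1.2 trades at P = 136.
The supply price at Q = 1.2 is 59. PS is the trapezoid between 136 and supply over [0, 1.2]: (1/2)[(136 - 53) + (136 - 59)](1.2) = 96.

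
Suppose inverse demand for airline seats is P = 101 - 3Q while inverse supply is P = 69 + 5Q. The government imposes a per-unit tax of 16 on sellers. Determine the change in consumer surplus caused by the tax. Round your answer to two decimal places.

Pre-tax equilibrium: 101 - 3Q = 69 + 5Q gives Q* = 4, P* = 89.
With the tax, sellers need 16 more per unit: 101 - 3Q = 69 + 5Q + 16, so Q_t = 2. Buyers pay P_b = 95; sellers receive P_s = P_b - 16 = 79.
CS falls from (1/2)(4)(12) = 24 to (1/2)(2)(6) = 6, a change of -18.

-18.00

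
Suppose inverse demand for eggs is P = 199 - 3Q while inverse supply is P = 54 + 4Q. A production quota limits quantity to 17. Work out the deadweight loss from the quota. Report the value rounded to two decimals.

48.29

Unrestricted equilibrium: Q* = (199 - 54)/(3 + 4) = 20.7143.
At Q = 17 the demand price is 199 - 3(17) = 148 and the supply price is 54 + 4(17) = 122.
DWL = (1/2)(gap between curves at 17) x (Q* - 17) = (1/2)(26)(3.7143) = 48.2857.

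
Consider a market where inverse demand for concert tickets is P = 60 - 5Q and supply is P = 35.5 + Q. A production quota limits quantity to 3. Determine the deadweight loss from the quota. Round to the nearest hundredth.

3.52

Without the quota, 60 - 5Q = 35.5 + Q gives Q* = 4.0833.
At Q = 3 the demand price is 60 - 5(3) = 45 and the supply price is 35.5 + (3) = 38.5.
Deadweight loss is the triangle between the curves from 3 to 4.0833: (1/2)(45 - 38.5)(4.0833 - 3) = 3.5208.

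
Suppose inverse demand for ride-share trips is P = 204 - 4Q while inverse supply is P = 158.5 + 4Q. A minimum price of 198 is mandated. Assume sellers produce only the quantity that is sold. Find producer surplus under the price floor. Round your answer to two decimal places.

Free-market equilibrium: 204 - 4Q = 158.5 + 4Q gives Q* = 5.6875, P* = 181.25.
At P = 198, buyers demand (204 - 198)/4 = 1.5 while sellers would supply more, so the quantity traded is 1.5 at price 198.
The supply price at Q = 1.5 is 164.5. PS is the trapezoid between 198 and supply over [0, 1.5]: (1/2)[(198 - 158.5) + (198 - 164.5)](1.5) = 54.75.

54.75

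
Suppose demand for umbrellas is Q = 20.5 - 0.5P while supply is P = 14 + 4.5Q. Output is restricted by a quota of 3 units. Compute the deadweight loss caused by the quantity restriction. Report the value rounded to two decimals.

Rewriting demand in inverse form: P = 41 - 2Q.
Unrestricted equilibrium: Q* = (41 - 14)/(2 + 4.5) = 4.1538.
At Q = 3 the demand price is 41 - 2(3) = 35 and the supply price is 14 + 4.5(3) = 27.5.
DWL = (1/2)(gap between curves at 3) x (Q* - 3) = (1/2)(7.5)(1.1538) = 4.3269.

4.33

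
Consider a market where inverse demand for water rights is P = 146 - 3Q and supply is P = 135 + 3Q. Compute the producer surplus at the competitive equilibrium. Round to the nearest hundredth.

Set 146 - 3Q = 135 + 3Q, which gives 11 = 6Q, so Q* = 1.8333 and P* = 146 - 3(1.8333) = 140.5.
Producer surplus is the triangle above supply below P*: (1/2)(1.8333)(140.5 - 135) = (1/2)(1.8333)(5.5) = 5.0417.

5.04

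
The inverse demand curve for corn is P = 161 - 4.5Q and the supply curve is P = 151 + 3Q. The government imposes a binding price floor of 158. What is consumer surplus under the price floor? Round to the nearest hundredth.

1.00

Free-market equilibrium: 161 - 4.5Q = 151 + 3Q gives Q* = 1.3333, P* = 155.
At P = 158, buyers demand (161 - 158)/4.5 = 0.6667 while sellers would supply more, so the quantity traded is 0.6667 at price 158.
CS is the triangle under demand above 158: (1/2)(0.6667)(161 - 158) = 1.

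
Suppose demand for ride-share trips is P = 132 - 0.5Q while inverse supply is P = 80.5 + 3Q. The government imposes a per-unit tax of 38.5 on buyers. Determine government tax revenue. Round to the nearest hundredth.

143.00

Without the tax, 132 - 0.5Q = 80.5 + 3Q so Q* = 14.7143 and P* = 124.6429.
A tax on buyers shifts demand down by 38.5: (132 - 38.5) - 0.5Q = 80.5 + 3Q, so Q_t = 3.7143. Buyers pay P_b = 130.1429; sellers receive P_s = P_b - 38.5 = 91.6429.
Revenue is the tax times quantity traded: 38.5 x 3.7143 = 143.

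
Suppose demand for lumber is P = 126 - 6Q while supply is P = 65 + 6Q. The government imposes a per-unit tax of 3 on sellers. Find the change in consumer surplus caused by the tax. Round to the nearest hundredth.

-7.44

Pre-tax equilibrium: 126 - 6Q = 65 + 6Q gives Q* = 5.0833, P* = 95.5.
With the tax, sellers need 3 more per unit: 126 - 6Q = 65 + 6Q + 3, so Q_t = 4.8333. Buyers pay P_b = 97; sellers receive P_s = P_b - 3 = 94.
Consumers lose the trapezoid between P* and P_b out to Q_t plus the triangle from Q_t to Q*: change in CS = 70.0833 - 77.5208 = -7.4375.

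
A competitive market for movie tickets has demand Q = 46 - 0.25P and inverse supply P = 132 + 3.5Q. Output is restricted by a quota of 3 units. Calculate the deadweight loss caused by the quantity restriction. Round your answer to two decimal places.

58.02

Rewriting demand in inverse form: P = 184 - 4Q.
Unrestricted equilibrium: Q* = (184 - 132)/(4 + 3.5) = 6.9333.
At Q = 3 the demand price is 184 - 4(3) = 172 and the supply price is 132 + 3.5(3) = 142.5.
DWL = (1/2)(gap between curves at 3) x (Q* - 3) = (1/2)(29.5)(3.9333) = 58.0167.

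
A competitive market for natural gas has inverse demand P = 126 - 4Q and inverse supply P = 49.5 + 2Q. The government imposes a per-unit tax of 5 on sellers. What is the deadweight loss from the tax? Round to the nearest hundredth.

2.08

Pre-tax equilibrium: 126 - 4Q = 49.5 + 2Q gives Q* = 12.75, P* = 75.
With the tax, sellers need 5 more per unit: 126 - 4Q = 49.5 + 2Q + 5, so Q_t = 11.9167. Buyers pay P_b = 78.3333; sellers receive P_s = P_b - 5 = 73.3333.
Deadweight loss is the triangle between the curves from Q_t to Q*: (1/2)(12.75 - 11.9167)(5) = 2.0833.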